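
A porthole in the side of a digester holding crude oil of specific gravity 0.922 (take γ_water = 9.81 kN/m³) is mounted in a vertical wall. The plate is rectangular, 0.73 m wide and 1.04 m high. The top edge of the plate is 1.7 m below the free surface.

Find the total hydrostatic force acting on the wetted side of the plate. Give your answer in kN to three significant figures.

γ = 0.922 × 9.81 = 9.04482 kN/m³.
The centroid lies 1.04/2 = 0.52 m below the top edge, so the centroid depth is h_c = 1.7 + 0.52 = 2.22 m.
A = 0.73 × 1.04 = 0.7592 m².
Resultant F = γ·h_c·A = 9.04482 × 2.22 × 0.7592 = 15.2444 kN.

F ≈ 15.2 kN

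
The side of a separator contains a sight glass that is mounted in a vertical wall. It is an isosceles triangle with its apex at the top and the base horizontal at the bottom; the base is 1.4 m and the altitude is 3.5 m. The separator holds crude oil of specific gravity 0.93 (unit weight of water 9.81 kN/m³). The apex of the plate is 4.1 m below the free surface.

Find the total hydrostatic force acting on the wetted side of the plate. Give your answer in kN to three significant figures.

F ≈ 144 kN

γ = 0.93 × 9.81 = 9.1233 kN/m³.
With the apex up, the centroid sits 2h/3 = 2 × 3.5/3 = 2.33333 m below the apex, so the centroid depth is h_c = 4.1 + 2.33333 = 6.43333 m.
A = ½ × 1.4 × 3.5 = 2.45 m².
Resultant F = γ·h_c·A = 9.1233 × 6.43333 × 2.45 = 143.798 kN.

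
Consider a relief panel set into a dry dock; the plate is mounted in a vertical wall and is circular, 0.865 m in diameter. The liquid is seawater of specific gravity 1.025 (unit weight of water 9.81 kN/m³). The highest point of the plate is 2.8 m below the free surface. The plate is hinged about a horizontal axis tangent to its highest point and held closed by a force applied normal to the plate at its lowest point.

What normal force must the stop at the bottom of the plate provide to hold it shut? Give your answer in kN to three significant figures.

γ = 1.025 × 9.81 = 10.05525 kN/m³.
The centroid is at the centre, 0.4325 m below the top of the plate, so the centroid depth is h_c = 2.8 + 0.4325 = 3.2325 m.
A = π(0.4325)² = 0.587655 m².
Resultant F = γ·h_c·A = 10.05525 × 3.2325 × 0.587655 = 19.1009 kN.
I_c = πr⁴/4 = π × 0.4325⁴/4 = 0.0274811 m⁴.
Centre of pressure: y_p = y_c + I_c/(y_c·A) = 3.2325 + 0.0274811/(3.2325 × 0.587655) = 3.2325 + 0.0144668 = 3.24697 m along the plane.
The resultant acts 0.4325 + 0.0144668 = 0.446967 m (along the plate) below the hinge at the top edge, so the moment about the hinge is M = F × 0.446967 = 19.1009 × 0.446967 = 8.53747 kN·m.
A normal force at the bottom, 0.865 m from the hinge, must supply this moment: P = 8.53747/0.865 = 9.86991 kN.

P ≈ 9.87 kN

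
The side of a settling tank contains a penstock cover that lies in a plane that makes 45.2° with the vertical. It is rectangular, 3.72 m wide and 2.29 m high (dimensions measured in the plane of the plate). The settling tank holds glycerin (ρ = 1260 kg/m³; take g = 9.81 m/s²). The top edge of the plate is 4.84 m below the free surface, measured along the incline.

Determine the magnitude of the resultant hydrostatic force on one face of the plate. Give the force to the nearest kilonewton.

γ = ρg = 1260 × 9.81 / 1000 = 12.3606 kN/m³.
The plate makes 45.2° with the vertical, i.e. θ = 90° − 45.2° = 44.8° to the horizontal. Measuring y along the incline from the free-surface line, vertical depth h = y·sinθ with sinθ = 0.704634.
The centroid lies 2.29/2 = 1.145 m below the top edge, so y_c = 4.84 + 1.145 = 5.985 m and h_c = 5.985 × 0.704634 = 4.21723 m.
A = 3.72 × 2.29 = 8.5188 m².
Resultant F = γ·h_c·A = 12.3606 × 4.21723 × 8.5188 = 444.064 kN.

F ≈ 444 kN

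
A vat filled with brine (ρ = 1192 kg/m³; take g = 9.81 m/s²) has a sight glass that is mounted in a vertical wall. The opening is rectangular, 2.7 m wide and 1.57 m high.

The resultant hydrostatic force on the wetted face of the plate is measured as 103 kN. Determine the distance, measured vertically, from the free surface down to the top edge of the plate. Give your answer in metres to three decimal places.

γ = ρg = 1192 × 9.81 / 1000 = 11.69352 kN/m³.
A = 2.7 × 1.57 = 4.239 m².
From F = γ·h_c·A, the centroid depth is h_c = 103/(11.69352 × 4.239) = 2.07792 m.
The centroid lies 1.57/2 = 0.785 m below the top edge, so the top edge sits at h_top = 2.07792 − 0.785 = 1.29292 m below the surface.

d_top ≈ 1.293 m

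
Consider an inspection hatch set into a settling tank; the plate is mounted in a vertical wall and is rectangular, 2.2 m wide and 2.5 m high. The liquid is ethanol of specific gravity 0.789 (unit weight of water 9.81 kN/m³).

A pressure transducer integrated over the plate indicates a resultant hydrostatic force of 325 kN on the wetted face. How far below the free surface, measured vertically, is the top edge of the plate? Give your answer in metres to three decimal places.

γ = 0.789 × 9.81 = 7.74009 kN/m³.
A = 2.2 × 2.5 = 5.5 m².
From F = γ·h_c·A, the centroid depth is h_c = 325/(7.74009 × 5.5) = 7.6344 m.
The centroid lies 2.5/2 = 1.25 m below the top edge, so the top edge sits at h_top = 7.6344 − 1.25 = 6.3844 m below the surface.

d_top ≈ 6.384 m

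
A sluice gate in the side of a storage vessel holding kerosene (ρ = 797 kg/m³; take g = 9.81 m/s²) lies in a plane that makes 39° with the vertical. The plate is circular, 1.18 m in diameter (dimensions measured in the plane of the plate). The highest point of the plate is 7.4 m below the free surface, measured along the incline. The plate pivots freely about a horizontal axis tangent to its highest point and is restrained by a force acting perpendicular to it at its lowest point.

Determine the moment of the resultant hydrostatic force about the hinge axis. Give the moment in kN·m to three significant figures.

M ≈ 31.9 kN·m

γ = ρg = 797 × 9.81 / 1000 = 7.81857 kN/m³.
The plate makes 39° with the vertical, i.e. θ = 90° − 39° = 51° to the horizontal. Measuring y along the incline from the free-surface line, vertical depth h = y·sinθ with sinθ = 0.777146.
The centroid is at the centre, 0.59 m below the top of the plate, so y_c = 7.4 + 0.59 = 7.99 m and h_c = 7.99 × 0.777146 = 6.2094 m.
A = π(0.59)² = 1.09359 m².
Resultant F = γ·h_c·A = 7.81857 × 6.2094 × 1.09359 = 53.0923 kN.
I_c = πr⁴/4 = π × 0.59⁴/4 = 0.0951695 m⁴.
Centre of pressure: y_p = y_c + I_c/(y_c·A) = 7.99 + 0.0951695/(7.99 × 1.09359) = 7.99 + 0.0108917 = 8.00089 m along the plane.
The resultant acts 0.59 + 0.0108917 = 0.600892 m (along the plate) below the hinge at the top edge, so the moment about the hinge is M = F × 0.600892 = 53.0923 × 0.600892 = 31.9027 kN·m.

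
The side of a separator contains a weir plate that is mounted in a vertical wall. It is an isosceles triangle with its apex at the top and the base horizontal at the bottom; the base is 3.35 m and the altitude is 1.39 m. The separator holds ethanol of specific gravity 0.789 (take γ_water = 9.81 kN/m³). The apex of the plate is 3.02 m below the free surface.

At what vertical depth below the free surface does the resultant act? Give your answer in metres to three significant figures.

h_p = 3.97 m

γ = 0.789 × 9.81 = 7.74009 kN/m³.
With the apex up, the centroid sits 2h/3 = 2 × 1.39/3 = 0.926667 m below the apex, so the centroid depth is h_c = 3.02 + 0.926667 = 3.94667 m.
A = ½ × 3.35 × 1.39 = 2.32825 m².
Resultant F = γ·h_c·A = 7.74009 × 3.94667 × 2.32825 = 71.1224 kN.
I_c = b·h³/36 = 3.35 × 1.39³/36 = 0.249912 m⁴.
Centre of pressure: y_p = y_c + I_c/(y_c·A) = 3.94667 + 0.249912/(3.94667 × 2.32825) = 3.94667 + 0.0271974 = 3.97387 m along the plane.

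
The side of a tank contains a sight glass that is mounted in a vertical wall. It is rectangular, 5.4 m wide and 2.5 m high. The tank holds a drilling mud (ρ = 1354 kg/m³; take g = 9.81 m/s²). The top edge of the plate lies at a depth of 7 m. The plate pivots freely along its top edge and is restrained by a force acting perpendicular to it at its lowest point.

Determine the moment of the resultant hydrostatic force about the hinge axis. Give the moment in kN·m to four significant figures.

γ = ρg = 1354 × 9.81 / 1000 = 13.28274 kN/m³.
The centroid lies 2.5/2 = 1.25 m below the top edge, so the centroid depth is h_c = 7 + 1.25 = 8.25 m.
A = 5.4 × 2.5 = 13.5 m².
Resultant F = γ·h_c·A = 13.28274 × 8.25 × 13.5 = 1479.37 kN.
I_c = b·h³/12 = 5.4 × 2.5³/12 = 7.03125 m⁴.
Centre of pressure: y_p = y_c + I_c/(y_c·A) = 8.25 + 7.03125/(8.25 × 13.5) = 8.25 + 0.0631313 = 8.31313 m along the plane.
The resultant acts 1.25 + 0.0631313 = 1.31313 m (along the plate) below the hinge at the top edge, so the moment about the hinge is M = F × 1.31313 = 1479.37 × 1.31313 = 1942.61 kN·m.

M ≈ 1943 kN·m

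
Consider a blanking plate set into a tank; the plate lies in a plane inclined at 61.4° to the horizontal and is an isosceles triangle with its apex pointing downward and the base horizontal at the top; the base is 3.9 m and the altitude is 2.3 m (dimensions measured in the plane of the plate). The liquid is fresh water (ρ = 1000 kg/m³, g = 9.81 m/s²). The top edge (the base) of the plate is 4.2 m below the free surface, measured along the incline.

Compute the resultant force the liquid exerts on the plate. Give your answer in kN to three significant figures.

γ = ρg = 1000 × 9.81 = 9810 N/m³ = 9.81 kN/m³.
Let θ = 61.4° be the plate's angle to the horizontal; measure y along the incline from where the plane meets the free surface. Vertical depth h = y·sinθ with sinθ = 0.877983.
With the apex down, the centroid sits h/3 = 2.3/3 = 0.766667 m below the base (the top edge), so y_c = 4.2 + 0.766667 = 4.96667 m and h_c = 4.96667 × 0.877983 = 4.36065 m.
A = ½ × 3.9 × 2.3 = 4.485 m².
Resultant F = γ·h_c·A = 9.81 × 4.36065 × 4.485 = 191.859 kN.

F ≈ 192 kN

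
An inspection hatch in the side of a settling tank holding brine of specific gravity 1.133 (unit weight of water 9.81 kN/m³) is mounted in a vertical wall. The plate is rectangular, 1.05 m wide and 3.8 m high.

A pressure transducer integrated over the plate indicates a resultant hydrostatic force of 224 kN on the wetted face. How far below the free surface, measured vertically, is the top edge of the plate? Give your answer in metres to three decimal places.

γ = 1.133 × 9.81 = 11.11473 kN/m³.
A = 1.05 × 3.8 = 3.99 m².
From F = γ·h_c·A, the centroid depth is h_c = 224/(11.11473 × 3.99) = 5.05099 m.
The centroid lies 3.8/2 = 1.9 m below the top edge, so the top edge sits at h_top = 5.05099 − 1.9 = 3.15099 m below the surface.

d_top ≈ 3.151 m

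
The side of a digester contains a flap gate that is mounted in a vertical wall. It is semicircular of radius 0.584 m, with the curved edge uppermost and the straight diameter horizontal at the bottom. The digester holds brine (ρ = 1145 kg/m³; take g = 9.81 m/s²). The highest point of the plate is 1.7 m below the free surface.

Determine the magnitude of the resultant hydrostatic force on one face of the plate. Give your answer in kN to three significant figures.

F ≈ 12.3 kN

γ = ρg = 1145 × 9.81 / 1000 = 11.23245 kN/m³.
The centroid lies 4r/(3π) = 0.247857 m above the diameter, so r − 4r/(3π) = 0.584 − 0.247857 = 0.336143 m below the topmost point, so the centroid depth is h_c = 1.7 + 0.336143 = 2.03614 m.
A = πr²/2 = π × 0.584²/2 = 0.53573 m².
Resultant F = γ·h_c·A = 11.23245 × 2.03614 × 0.53573 = 12.2526 kN.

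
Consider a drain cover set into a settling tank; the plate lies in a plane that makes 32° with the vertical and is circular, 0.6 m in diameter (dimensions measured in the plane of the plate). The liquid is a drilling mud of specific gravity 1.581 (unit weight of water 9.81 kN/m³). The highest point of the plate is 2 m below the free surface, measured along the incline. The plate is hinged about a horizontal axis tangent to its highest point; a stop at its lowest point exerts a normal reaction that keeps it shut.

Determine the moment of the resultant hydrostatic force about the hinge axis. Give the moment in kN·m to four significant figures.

γ = 1.581 × 9.81 = 15.50961 kN/m³.
The plate makes 32° with the vertical, i.e. θ = 90° − 32° = 58° to the horizontal. Measuring y along the incline from the free-surface line, vertical depth h = y·sinθ with sinθ = 0.848048.
The centroid is at the centre, 0.3 m below the top of the plate, so y_c = 2 + 0.3 = 2.3 m and h_c = 2.3 × 0.848048 = 1.95051 m.
A = π(0.3)² = 0.282743 m².
Resultant F = γ·h_c·A = 15.50961 × 1.95051 × 0.282743 = 8.55344 kN.
I_c = πr⁴/4 = π × 0.3⁴/4 = 0.00636173 m⁴.
Centre of pressure: y_p = y_c + I_c/(y_c·A) = 2.3 + 0.00636173/(2.3 × 0.282743) = 2.3 + 0.00978263 = 2.30978 m along the plane.
The resultant acts 0.3 + 0.00978263 = 0.309783 m (along the plate) below the hinge at the top edge, so the moment about the hinge is M = F × 0.309783 = 8.55344 × 0.309783 = 2.64971 kN·m.

M ≈ 2.650 kN·m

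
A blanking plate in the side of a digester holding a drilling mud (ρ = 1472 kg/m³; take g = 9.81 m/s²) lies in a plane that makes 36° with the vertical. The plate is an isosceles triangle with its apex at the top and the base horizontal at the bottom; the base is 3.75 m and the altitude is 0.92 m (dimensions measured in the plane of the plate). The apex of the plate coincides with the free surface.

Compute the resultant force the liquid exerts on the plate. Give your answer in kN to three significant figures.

γ = ρg = 1472 × 9.81 / 1000 = 14.44032 kN/m³.
The plate makes 36° with the vertical, i.e. θ = 90° − 36° = 54° to the horizontal. Measuring y along the incline from the free-surface line, vertical depth h = y·sinθ with sinθ = 0.809017.
With the apex up, the centroid sits 2h/3 = 2 × 0.92/3 = 0.613333 m below the apex, so y_c = 0.613333 m and h_c = 0.613333 × 0.809017 = 0.496197 m.
A = ½ × 3.75 × 0.92 = 1.725 m².
Resultant F = γ·h_c·A = 14.44032 × 0.496197 × 1.725 = 12.36 kN.

F ≈ 12.4 kN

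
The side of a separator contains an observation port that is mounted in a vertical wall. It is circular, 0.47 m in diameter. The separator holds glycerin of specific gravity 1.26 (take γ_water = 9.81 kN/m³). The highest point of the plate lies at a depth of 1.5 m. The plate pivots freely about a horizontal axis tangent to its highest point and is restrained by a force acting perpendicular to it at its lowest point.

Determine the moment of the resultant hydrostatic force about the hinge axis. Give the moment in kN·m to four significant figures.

γ = 1.26 × 9.81 = 12.3606 kN/m³.
The centroid is at the centre, 0.235 m below the top of the plate, so the centroid depth is h_c = 1.5 + 0.235 = 1.735 m.
A = π(0.235)² = 0.173494 m².
Resultant F = γ·h_c·A = 12.3606 × 1.735 × 0.173494 = 3.72069 kN.
I_c = πr⁴/4 = π × 0.235⁴/4 = 0.00239531 m⁴.
Centre of pressure: y_p = y_c + I_c/(y_c·A) = 1.735 + 0.00239531/(1.735 × 0.173494) = 1.735 + 0.00795752 = 1.74296 m along the plane.
The resultant acts 0.235 + 0.00795752 = 0.242958 m (along the plate) below the hinge at the top edge, so the moment about the hinge is M = F × 0.242958 = 3.72069 × 0.242958 = 0.903971 kN·m.

M ≈ 0.9040 kN·m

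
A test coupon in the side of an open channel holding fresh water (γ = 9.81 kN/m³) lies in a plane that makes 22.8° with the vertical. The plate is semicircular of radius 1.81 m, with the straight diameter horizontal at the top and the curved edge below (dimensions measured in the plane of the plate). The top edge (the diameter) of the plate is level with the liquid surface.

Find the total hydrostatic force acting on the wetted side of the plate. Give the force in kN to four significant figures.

F ≈ 35.75 kN

γ = 9.81 kN/m³.
The plate makes 22.8° with the vertical, i.e. θ = 90° − 22.8° = 67.2° to the horizontal. Measuring y along the incline from the free-surface line, vertical depth h = y·sinθ with sinθ = 0.921863.
The centroid of a semicircle lies 4r/(3π) = 0.768188 m from the diameter, here below the top edge, so y_c = 0.768188 m and h_c = 0.768188 × 0.921863 = 0.708164 m.
A = πr²/2 = π × 1.81²/2 = 5.14609 m².
Resultant F = γ·h_c·A = 9.81 × 0.708164 × 5.14609 = 35.7503 kN.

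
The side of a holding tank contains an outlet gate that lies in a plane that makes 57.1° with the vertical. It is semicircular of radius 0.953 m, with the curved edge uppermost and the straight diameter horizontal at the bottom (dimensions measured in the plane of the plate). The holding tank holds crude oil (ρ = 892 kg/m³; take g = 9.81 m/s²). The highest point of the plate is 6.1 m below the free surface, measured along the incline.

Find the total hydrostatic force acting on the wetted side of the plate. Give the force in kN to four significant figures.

F ≈ 45.08 kN

γ = ρg = 892 × 9.81 / 1000 = 8.75052 kN/m³.
The plate makes 57.1° with the vertical, i.e. θ = 90° − 57.1° = 32.9° to the horizontal. Measuring y along the incline from the free-surface line, vertical depth h = y·sinθ with sinθ = 0.543174.
The centroid lies 4r/(3π) = 0.404466 m above the diameter, so r − 4r/(3π) = 0.953 − 0.404466 = 0.548534 m below the topmost point, so y_c = 6.1 + 0.548534 = 6.64853 m and h_c = 6.64853 × 0.543174 = 3.61131 m.
A = πr²/2 = π × 0.953²/2 = 1.42661 m².
Resultant F = γ·h_c·A = 8.75052 × 3.61131 × 1.42661 = 45.0821 kN.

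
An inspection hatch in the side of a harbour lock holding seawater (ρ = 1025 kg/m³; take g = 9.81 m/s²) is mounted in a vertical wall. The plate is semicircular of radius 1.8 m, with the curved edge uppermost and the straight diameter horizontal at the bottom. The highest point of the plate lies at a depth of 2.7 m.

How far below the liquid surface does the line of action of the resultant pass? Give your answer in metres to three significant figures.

h_p = 3.80 m

γ = ρg = 1025 × 9.81 / 1000 = 10.05525 kN/m³.
The centroid lies 4r/(3π) = 0.763944 m above the diameter, so r − 4r/(3π) = 1.8 − 0.763944 = 1.03606 m below the topmost point, so the centroid depth is h_c = 2.7 + 1.03606 = 3.73606 m.
A = πr²/2 = π × 1.8²/2 = 5.08938 m².
Resultant F = γ·h_c·A = 10.05525 × 3.73606 × 5.08938 = 191.193 kN.
I_c = (π/8 − 8/(9π))·r⁴ = 0.109757 × 1.8⁴ = 1.15219 m⁴.
Centre of pressure: y_p = y_c + I_c/(y_c·A) = 3.73606 + 1.15219/(3.73606 × 5.08938) = 3.73606 + 0.0605962 = 3.79666 m along the plane.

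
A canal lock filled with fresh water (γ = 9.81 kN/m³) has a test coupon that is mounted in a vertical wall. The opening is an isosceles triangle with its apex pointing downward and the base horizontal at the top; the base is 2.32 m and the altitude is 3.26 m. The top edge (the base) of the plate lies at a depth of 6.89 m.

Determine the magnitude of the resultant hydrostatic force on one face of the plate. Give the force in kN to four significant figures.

γ = 9.81 kN/m³.
With the apex down, the centroid sits h/3 = 3.26/3 = 1.08667 m below the base (the top edge), so the centroid depth is h_c = 6.89 + 1.08667 = 7.97667 m.
A = ½ × 2.32 × 3.26 = 3.7816 m².
Resultant F = γ·h_c·A = 9.81 × 7.97667 × 3.7816 = 295.914 kN.

F ≈ 295.9 kN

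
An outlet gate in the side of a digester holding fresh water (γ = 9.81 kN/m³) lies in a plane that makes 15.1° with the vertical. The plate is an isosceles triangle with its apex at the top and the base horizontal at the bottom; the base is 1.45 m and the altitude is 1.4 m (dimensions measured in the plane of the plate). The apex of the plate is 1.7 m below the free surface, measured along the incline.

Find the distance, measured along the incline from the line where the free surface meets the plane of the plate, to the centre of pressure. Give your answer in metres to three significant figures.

y_p = 2.67 m

γ = 9.81 kN/m³.
The plate makes 15.1° with the vertical, i.e. θ = 90° − 15.1° = 74.9° to the horizontal. Measuring y along the incline from the free-surface line, vertical depth h = y·sinθ with sinθ = 0.965473.
With the apex up, the centroid sits 2h/3 = 2 × 1.4/3 = 0.933333 m below the apex, so y_c = 1.7 + 0.933333 = 2.63333 m and h_c = 2.63333 × 0.965473 = 2.54241 m.
A = ½ × 1.45 × 1.4 = 1.015 m².
Resultant F = γ·h_c·A = 9.81 × 2.54241 × 1.015 = 25.3152 kN.
I_c = b·h³/36 = 1.45 × 1.4³/36 = 0.110522 m⁴.
Centre of pressure: y_p = y_c + I_c/(y_c·A) = 2.63333 + 0.110522/(2.63333 × 1.015) = 2.63333 + 0.0413502 = 2.67468 m along the plane.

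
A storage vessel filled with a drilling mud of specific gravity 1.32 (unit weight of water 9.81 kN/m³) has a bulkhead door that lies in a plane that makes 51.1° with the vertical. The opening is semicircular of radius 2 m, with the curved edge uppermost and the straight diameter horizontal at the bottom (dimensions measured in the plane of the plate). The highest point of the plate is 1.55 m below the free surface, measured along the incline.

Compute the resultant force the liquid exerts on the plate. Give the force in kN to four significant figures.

F ≈ 138.0 kN

γ = 1.32 × 9.81 = 12.9492 kN/m³.
The plate makes 51.1° with the vertical, i.e. θ = 90° − 51.1° = 38.9° to the horizontal. Measuring y along the incline from the free-surface line, vertical depth h = y·sinθ with sinθ = 0.627963.
The centroid lies 4r/(3π) = 0.848826 m above the diameter, so r − 4r/(3π) = 2 − 0.848826 = 1.15117 m below the topmost point, so y_c = 1.55 + 1.15117 = 2.70117 m and h_c = 2.70117 × 0.627963 = 1.69623 m.
A = πr²/2 = π × 2²/2 = 6.28319 m².
Resultant F = γ·h_c·A = 12.9492 × 1.69623 × 6.28319 = 138.009 kN.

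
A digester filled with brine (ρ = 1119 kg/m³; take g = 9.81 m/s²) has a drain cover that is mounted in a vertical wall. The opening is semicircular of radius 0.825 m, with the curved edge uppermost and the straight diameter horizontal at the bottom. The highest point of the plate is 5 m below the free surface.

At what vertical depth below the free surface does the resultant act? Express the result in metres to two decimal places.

h_p = 5.48 m

γ = ρg = 1119 × 9.81 / 1000 = 10.97739 kN/m³.
The centroid lies 4r/(3π) = 0.350141 m above the diameter, so r − 4r/(3π) = 0.825 − 0.350141 = 0.474859 m below the topmost point, so the centroid depth is h_c = 5 + 0.474859 = 5.47486 m.
A = πr²/2 = π × 0.825²/2 = 1.06912 m².
Resultant F = γ·h_c·A = 10.97739 × 5.47486 × 1.06912 = 64.2538 kN.
I_c = (π/8 − 8/(9π))·r⁴ = 0.109757 × 0.825⁴ = 0.050845 m⁴.
Centre of pressure: y_p = y_c + I_c/(y_c·A) = 5.47486 + 0.050845/(5.47486 × 1.06912) = 5.47486 + 0.00868658 = 5.48355 m along the plane.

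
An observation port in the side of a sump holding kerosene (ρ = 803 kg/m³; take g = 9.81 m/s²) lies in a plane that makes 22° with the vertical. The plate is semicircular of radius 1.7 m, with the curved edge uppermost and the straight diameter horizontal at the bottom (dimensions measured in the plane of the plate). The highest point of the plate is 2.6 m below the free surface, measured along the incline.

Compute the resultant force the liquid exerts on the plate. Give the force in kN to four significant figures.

γ = ρg = 803 × 9.81 / 1000 = 7.87743 kN/m³.
The plate makes 22° with the vertical, i.e. θ = 90° − 22° = 68° to the horizontal. Measuring y along the incline from the free-surface line, vertical depth h = y·sinθ with sinθ = 0.927184.
The centroid lies 4r/(3π) = 0.721502 m above the diameter, so r − 4r/(3π) = 1.7 − 0.721502 = 0.978498 m below the topmost point, so y_c = 2.6 + 0.978498 = 3.5785 m and h_c = 3.5785 × 0.927184 = 3.31793 m.
A = πr²/2 = π × 1.7²/2 = 4.5396 m².
Resultant F = γ·h_c·A = 7.87743 × 3.31793 × 4.5396 = 118.65 kN.

F ≈ 118.7 kN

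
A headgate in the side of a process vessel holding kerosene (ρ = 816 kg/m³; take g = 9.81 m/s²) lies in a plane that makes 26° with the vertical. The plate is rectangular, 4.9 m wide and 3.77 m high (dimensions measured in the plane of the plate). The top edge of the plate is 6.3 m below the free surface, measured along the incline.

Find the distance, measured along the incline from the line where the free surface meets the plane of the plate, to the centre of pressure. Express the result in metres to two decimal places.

y_p = 8.33 m

γ = ρg = 816 × 9.81 / 1000 = 8.00496 kN/m³.
The plate makes 26° with the vertical, i.e. θ = 90° − 26° = 64° to the horizontal. Measuring y along the incline from the free-surface line, vertical depth h = y·sinθ with sinθ = 0.898794.
The centroid lies 3.77/2 = 1.885 m below the top edge, so y_c = 6.3 + 1.885 = 8.185 m and h_c = 8.185 × 0.898794 = 7.35663 m.
A = 4.9 × 3.77 = 18.473 m².
Resultant F = γ·h_c·A = 8.00496 × 7.35663 × 18.473 = 1087.87 kN.
I_c = b·h³/12 = 4.9 × 3.77³/12 = 21.8796 m⁴.
Centre of pressure: y_p = y_c + I_c/(y_c·A) = 8.185 + 21.8796/(8.185 × 18.473) = 8.185 + 0.144705 = 8.32971 m along the plane.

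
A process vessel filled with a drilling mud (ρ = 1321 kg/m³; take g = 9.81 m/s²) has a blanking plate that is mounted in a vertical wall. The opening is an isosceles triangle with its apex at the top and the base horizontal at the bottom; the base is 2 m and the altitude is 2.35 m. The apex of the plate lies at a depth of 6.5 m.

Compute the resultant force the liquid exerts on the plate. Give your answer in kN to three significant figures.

F ≈ 246 kN

γ = ρg = 1321 × 9.81 / 1000 = 12.95901 kN/m³.
With the apex up, the centroid sits 2h/3 = 2 × 2.35/3 = 1.56667 m below the apex, so the centroid depth is h_c = 6.5 + 1.56667 = 8.06667 m.
A = ½ × 2 × 2.35 = 2.35 m².
Resultant F = γ·h_c·A = 12.95901 × 8.06667 × 2.35 = 245.66 kN.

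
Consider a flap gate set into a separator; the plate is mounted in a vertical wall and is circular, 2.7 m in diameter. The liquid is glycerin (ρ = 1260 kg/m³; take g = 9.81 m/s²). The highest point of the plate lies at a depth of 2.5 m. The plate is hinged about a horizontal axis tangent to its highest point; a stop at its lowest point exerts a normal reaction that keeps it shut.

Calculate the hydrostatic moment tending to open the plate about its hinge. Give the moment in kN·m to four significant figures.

γ = ρg = 1260 × 9.81 / 1000 = 12.3606 kN/m³.
The centroid is at the centre, 1.35 m below the top of the plate, so the centroid depth is h_c = 2.5 + 1.35 = 3.85 m.
A = π(1.35)² = 5.72555 m².
Resultant F = γ·h_c·A = 12.3606 × 3.85 × 5.72555 = 272.469 kN.
I_c = πr⁴/4 = π × 1.35⁴/4 = 2.6087 m⁴.
Centre of pressure: y_p = y_c + I_c/(y_c·A) = 3.85 + 2.6087/(3.85 × 5.72555) = 3.85 + 0.118344 = 3.96834 m along the plane.
The resultant acts 1.35 + 0.118344 = 1.46834 m (along the plate) below the hinge at the top edge, so the moment about the hinge is M = F × 1.46834 = 272.469 × 1.46834 = 400.077 kN·m.

M ≈ 400.1 kN·m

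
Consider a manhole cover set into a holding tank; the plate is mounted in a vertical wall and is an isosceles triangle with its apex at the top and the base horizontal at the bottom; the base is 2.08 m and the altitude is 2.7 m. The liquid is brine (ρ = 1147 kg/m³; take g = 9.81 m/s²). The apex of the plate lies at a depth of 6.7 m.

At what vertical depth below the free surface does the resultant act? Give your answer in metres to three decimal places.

γ = ρg = 1147 × 9.81 / 1000 = 11.25207 kN/m³.
With the apex up, the centroid sits 2h/3 = 2 × 2.7/3 = 1.8 m below the apex, so the centroid depth is h_c = 6.7 + 1.8 = 8.5 m.
A = ½ × 2.08 × 2.7 = 2.808 m².
Resultant F = γ·h_c·A = 11.25207 × 8.5 × 2.808 = 268.564 kN.
I_c = b·h³/36 = 2.08 × 2.7³/36 = 1.13724 m⁴.
Centre of pressure: y_p = y_c + I_c/(y_c·A) = 8.5 + 1.13724/(8.5 × 2.808) = 8.5 + 0.0476471 = 8.54765 m along the plane.

h_p = 8.548 m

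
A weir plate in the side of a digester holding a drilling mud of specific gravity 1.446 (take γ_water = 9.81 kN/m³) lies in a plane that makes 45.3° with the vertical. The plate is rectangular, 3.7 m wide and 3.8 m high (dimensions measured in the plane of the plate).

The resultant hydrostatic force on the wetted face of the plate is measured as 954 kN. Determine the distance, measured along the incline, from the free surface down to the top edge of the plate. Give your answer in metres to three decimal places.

γ = 1.446 × 9.81 = 14.18526 kN/m³.
A = 3.7 × 3.8 = 14.06 m².
From F = γ·h_c·A, the centroid depth is h_c = 954/(14.18526 × 14.06) = 4.78328 m.
The plate makes 45.3° with the vertical, i.e. θ = 90° − 45.3° = 44.7° to the horizontal. Measuring y along the incline from the free-surface line, vertical depth h = y·sinθ with sinθ = 0.703395.
Along the incline, y_c = h_c/sinθ = 4.78328/0.703395 = 6.80028 m.
The centroid lies 3.8/2 = 1.9 m below the top edge, so the top edge sits at y_top = 6.80028 − 1.9 = 4.90028 m along the incline.

y_top ≈ 4.900 m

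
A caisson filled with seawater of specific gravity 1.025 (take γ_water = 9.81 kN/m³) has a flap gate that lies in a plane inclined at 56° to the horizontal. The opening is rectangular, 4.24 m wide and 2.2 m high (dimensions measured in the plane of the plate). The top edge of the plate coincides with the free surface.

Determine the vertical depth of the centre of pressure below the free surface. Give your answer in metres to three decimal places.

h_p = 1.216 m

γ = 1.025 × 9.81 = 10.05525 kN/m³.
Let θ = 56° be the plate's angle to the horizontal; measure y along the incline from where the plane meets the free surface. Vertical depth h = y·sinθ with sinθ = 0.829038.
The centroid lies 2.2/2 = 1.1 m below the top edge, so y_c = 1.1 m and h_c = 1.1 × 0.829038 = 0.911942 m.
A = 4.24 × 2.2 = 9.328 m².
Resultant F = γ·h_c·A = 10.05525 × 0.911942 × 9.328 = 85.5359 kN.
I_c = b·h³/12 = 4.24 × 2.2³/12 = 3.76229 m⁴.
Centre of pressure: y_p = y_c + I_c/(y_c·A) = 1.1 + 3.76229/(1.1 × 9.328) = 1.1 + 0.366666 = 1.46667 m along the plane.
Vertically, h_p = y_p·sinθ = 1.46667 × 0.829038 = 1.21593 m.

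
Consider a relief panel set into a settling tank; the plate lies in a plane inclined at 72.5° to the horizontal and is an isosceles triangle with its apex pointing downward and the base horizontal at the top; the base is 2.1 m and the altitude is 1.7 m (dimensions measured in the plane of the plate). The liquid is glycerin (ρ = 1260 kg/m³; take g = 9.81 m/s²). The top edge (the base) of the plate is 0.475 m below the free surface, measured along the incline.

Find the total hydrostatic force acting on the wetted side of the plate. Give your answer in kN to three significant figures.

γ = ρg = 1260 × 9.81 / 1000 = 12.3606 kN/m³.
Let θ = 72.5° be the plate's angle to the horizontal; measure y along the incline from where the plane meets the free surface. Vertical depth h = y·sinθ with sinθ = 0.953717.
With the apex down, the centroid sits h/3 = 1.7/3 = 0.566667 m below the base (the top edge), so y_c = 0.475 + 0.566667 = 1.04167 m and h_c = 1.04167 × 0.953717 = 0.993458 m.
A = ½ × 2.1 × 1.7 = 1.785 m².
Resultant F = γ·h_c·A = 12.3606 × 0.993458 × 1.785 = 21.9193 kN.

F ≈ 21.9 kN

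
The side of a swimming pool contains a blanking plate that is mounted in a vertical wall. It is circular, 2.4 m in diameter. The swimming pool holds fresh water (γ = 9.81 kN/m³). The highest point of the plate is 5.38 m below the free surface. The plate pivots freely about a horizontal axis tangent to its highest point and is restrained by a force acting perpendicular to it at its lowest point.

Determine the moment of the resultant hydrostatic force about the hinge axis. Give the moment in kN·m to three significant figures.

M ≈ 366 kN·m

γ = 9.81 kN/m³.
The centroid is at the centre, 1.2 m below the top of the plate, so the centroid depth is h_c = 5.38 + 1.2 = 6.58 m.
A = π(1.2)² = 4.52389 m².
Resultant F = γ·h_c·A = 9.81 × 6.58 × 4.52389 = 292.016 kN.
I_c = πr⁴/4 = π × 1.2⁴/4 = 1.6286 m⁴.
Centre of pressure: y_p = y_c + I_c/(y_c·A) = 6.58 + 1.6286/(6.58 × 4.52389) = 6.58 + 0.0547112 = 6.63471 m along the plane.
The resultant acts 1.2 + 0.0547112 = 1.25471 m (along the plate) below the hinge at the top edge, so the moment about the hinge is M = F × 1.25471 = 292.016 × 1.25471 = 366.395 kN·m.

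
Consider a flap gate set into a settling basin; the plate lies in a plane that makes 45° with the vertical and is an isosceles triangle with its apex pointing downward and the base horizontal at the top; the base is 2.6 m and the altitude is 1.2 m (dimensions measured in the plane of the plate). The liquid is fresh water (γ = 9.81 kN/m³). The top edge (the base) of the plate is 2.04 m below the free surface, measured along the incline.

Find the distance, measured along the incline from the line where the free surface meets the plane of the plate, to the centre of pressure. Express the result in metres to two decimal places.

y_p = 2.47 m

γ = 9.81 kN/m³.
The plate makes 45° with the vertical, i.e. θ = 90° − 45° = 45° to the horizontal. Measuring y along the incline from the free-surface line, vertical depth h = y·sinθ with sinθ = 0.707107.
With the apex down, the centroid sits h/3 = 1.2/3 = 0.4 m below the base (the top edge), so y_c = 2.04 + 0.4 = 2.44 m and h_c = 2.44 × 0.707107 = 1.72534 m.
A = ½ × 2.6 × 1.2 = 1.56 m².
Resultant F = γ·h_c·A = 9.81 × 1.72534 × 1.56 = 26.4039 kN.
I_c = b·h³/36 = 2.6 × 1.2³/36 = 0.1248 m⁴.
Centre of pressure: y_p = y_c + I_c/(y_c·A) = 2.44 + 0.1248/(2.44 × 1.56) = 2.44 + 0.0327869 = 2.47279 m along the plane.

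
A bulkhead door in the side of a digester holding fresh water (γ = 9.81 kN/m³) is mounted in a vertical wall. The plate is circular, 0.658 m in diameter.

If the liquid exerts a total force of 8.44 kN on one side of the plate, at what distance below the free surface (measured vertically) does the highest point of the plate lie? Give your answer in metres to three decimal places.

γ = 9.81 kN/m³.
A = π(0.329)² = 0.340049 m².
From F = γ·h_c·A, the centroid depth is h_c = 8.44/(9.81 × 0.340049) = 2.53007 m.
The centroid is at the centre, 0.329 m below the top of the plate, so the highest point sits at h_top = 2.53007 − 0.329 = 2.20107 m below the surface.

d_top ≈ 2.201 m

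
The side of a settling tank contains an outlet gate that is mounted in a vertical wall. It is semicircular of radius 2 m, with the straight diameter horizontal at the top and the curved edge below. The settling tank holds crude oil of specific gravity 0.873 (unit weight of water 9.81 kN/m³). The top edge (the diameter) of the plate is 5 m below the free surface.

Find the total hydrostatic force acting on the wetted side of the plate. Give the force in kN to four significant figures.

F ≈ 314.7 kN

γ = 0.873 × 9.81 = 8.56413 kN/m³.
The centroid of a semicircle lies 4r/(3π) = 0.848826 m from the diameter, here below the top edge, so the centroid depth is h_c = 5 + 0.848826 = 5.84883 m.
A = πr²/2 = π × 2²/2 = 6.28319 m².
Resultant F = γ·h_c·A = 8.56413 × 5.84883 × 6.28319 = 314.726 kN.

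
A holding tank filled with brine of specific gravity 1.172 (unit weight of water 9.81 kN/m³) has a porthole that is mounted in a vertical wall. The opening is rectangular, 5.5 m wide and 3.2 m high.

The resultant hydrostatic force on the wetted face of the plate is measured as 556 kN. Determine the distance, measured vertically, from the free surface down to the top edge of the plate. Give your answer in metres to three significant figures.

γ = 1.172 × 9.81 = 11.49732 kN/m³.
A = 5.5 × 3.2 = 17.6 m².
From F = γ·h_c·A, the centroid depth is h_c = 556/(11.49732 × 17.6) = 2.74768 m.
The centroid lies 3.2/2 = 1.6 m below the top edge, so the top edge sits at h_top = 2.74768 − 1.6 = 1.14768 m below the surface.

d_top ≈ 1.15 m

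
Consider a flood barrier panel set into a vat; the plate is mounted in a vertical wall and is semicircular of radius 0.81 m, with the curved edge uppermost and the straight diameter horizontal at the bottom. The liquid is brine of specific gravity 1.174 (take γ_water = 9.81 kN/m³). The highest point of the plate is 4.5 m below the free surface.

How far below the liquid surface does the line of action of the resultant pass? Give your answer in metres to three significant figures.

h_p = 4.98 m

γ = 1.174 × 9.81 = 11.51694 kN/m³.
The centroid lies 4r/(3π) = 0.343775 m above the diameter, so r − 4r/(3π) = 0.81 − 0.343775 = 0.466225 m below the topmost point, so the centroid depth is h_c = 4.5 + 0.466225 = 4.96622 m.
A = πr²/2 = π × 0.81²/2 = 1.0306 m².
Resultant F = γ·h_c·A = 11.51694 × 4.96622 × 1.0306 = 58.9458 kN.
I_c = (π/8 − 8/(9π))·r⁴ = 0.109757 × 0.81⁴ = 0.0472468 m⁴.
Centre of pressure: y_p = y_c + I_c/(y_c·A) = 4.96622 + 0.0472468/(4.96622 × 1.0306) = 4.96622 + 0.00923116 = 4.97545 m along the plane.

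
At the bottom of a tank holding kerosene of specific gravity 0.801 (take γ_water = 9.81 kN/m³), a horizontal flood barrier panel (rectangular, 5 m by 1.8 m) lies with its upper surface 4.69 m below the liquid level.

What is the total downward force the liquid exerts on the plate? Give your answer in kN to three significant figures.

γ = 0.801 × 9.81 = 7.85781 kN/m³.
The plate is horizontal, so pressure is uniform at p = γ·h = 7.85781 × 4.69 = 36.8531 kN/m².
A = 5 × 1.8 = 9 m².
F = p·A = 36.8531 × 9 = 331.678 kN.

F ≈ 332 kN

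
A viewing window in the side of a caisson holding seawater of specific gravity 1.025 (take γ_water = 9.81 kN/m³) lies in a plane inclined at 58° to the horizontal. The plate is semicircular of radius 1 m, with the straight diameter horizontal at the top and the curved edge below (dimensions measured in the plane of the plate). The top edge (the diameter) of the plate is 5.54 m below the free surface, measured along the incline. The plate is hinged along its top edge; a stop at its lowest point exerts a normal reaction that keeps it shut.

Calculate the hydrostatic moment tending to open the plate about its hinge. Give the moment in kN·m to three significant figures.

M ≈ 34.8 kN·m

γ = 1.025 × 9.81 = 10.05525 kN/m³.
Let θ = 58° be the plate's angle to the horizontal; measure y along the incline from where the plane meets the free surface. Vertical depth h = y·sinθ with sinθ = 0.848048.
The centroid of a semicircle lies 4r/(3π) = 0.424413 m from the diameter, here below the top edge, so y_c = 5.54 + 0.424413 = 5.96441 m and h_c = 5.96441 × 0.848048 = 5.05811 m.
A = πr²/2 = π × 1²/2 = 1.5708 m².
Resultant F = γ·h_c·A = 10.05525 × 5.05811 × 1.5708 = 79.8918 kN.
I_c = (π/8 − 8/(9π))·r⁴ = 0.109757 × 1⁴ = 0.109757 m⁴.
Centre of pressure: y_p = y_c + I_c/(y_c·A) = 5.96441 + 0.109757/(5.96441 × 1.5708) = 5.96441 + 0.011715 = 5.97612 m along the plane.
The resultant acts 0.424413 + 0.011715 = 0.436128 m (along the plate) below the hinge at the top edge, so the moment about the hinge is M = F × 0.436128 = 79.8918 × 0.436128 = 34.8431 kN·m.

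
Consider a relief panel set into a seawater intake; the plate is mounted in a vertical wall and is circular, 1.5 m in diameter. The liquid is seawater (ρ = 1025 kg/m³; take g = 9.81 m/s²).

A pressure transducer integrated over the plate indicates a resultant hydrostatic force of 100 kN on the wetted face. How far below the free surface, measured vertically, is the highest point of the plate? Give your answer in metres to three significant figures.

γ = ρg = 1025 × 9.81 / 1000 = 10.05525 kN/m³.
A = π(0.75)² = 1.76715 m².
From F = γ·h_c·A, the centroid depth is h_c = 100/(10.05525 × 1.76715) = 5.62774 m.
The centroid is at the centre, 0.75 m below the top of the plate, so the highest point sits at h_top = 5.62774 − 0.75 = 4.87774 m below the surface.

d_top ≈ 4.88 m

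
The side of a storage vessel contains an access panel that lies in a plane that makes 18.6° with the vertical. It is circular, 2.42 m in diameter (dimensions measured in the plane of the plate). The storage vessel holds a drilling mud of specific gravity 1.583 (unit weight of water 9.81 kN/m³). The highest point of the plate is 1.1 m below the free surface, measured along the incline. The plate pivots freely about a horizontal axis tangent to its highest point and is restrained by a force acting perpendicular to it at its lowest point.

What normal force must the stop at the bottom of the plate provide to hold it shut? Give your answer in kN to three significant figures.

γ = 1.583 × 9.81 = 15.52923 kN/m³.
The plate makes 18.6° with the vertical, i.e. θ = 90° − 18.6° = 71.4° to the horizontal. Measuring y along the incline from the free-surface line, vertical depth h = y·sinθ with sinθ = 0.947768.
The centroid is at the centre, 1.21 m below the top of the plate, so y_c = 1.1 + 1.21 = 2.31 m and h_c = 2.31 × 0.947768 = 2.18934 m.
A = π(1.21)² = 4.59961 m².
Resultant F = γ·h_c·A = 15.52923 × 2.18934 × 4.59961 = 156.381 kN.
I_c = πr⁴/4 = π × 1.21⁴/4 = 1.68357 m⁴.
Centre of pressure: y_p = y_c + I_c/(y_c·A) = 2.31 + 1.68357/(2.31 × 4.59961) = 2.31 + 0.158452 = 2.46845 m along the plane.
The resultant acts 1.21 + 0.158452 = 1.36845 m (along the plate) below the hinge at the top edge, so the moment about the hinge is M = F × 1.36845 = 156.381 × 1.36845 = 214 kN·m.
A normal force at the bottom, 2.42 m from the hinge, must supply this moment: P = 214/2.42 = 88.4298 kN.

P ≈ 88.4 kN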